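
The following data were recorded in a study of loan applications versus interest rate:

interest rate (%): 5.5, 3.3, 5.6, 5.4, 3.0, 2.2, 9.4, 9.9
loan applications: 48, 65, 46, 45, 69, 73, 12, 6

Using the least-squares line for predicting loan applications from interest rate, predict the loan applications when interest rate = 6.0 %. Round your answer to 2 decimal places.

41.44

n = 8, Σx = 44.3, Σy = 364, Σxy = 1518.9, Σx² = 301.87
Sxx = Σx² − (Σx)²/n = 301.87 − 245.31125 = 56.55875
Sxy = Σxy − (Σx)(Σy)/n = 1518.9 − 2015.65 = -496.75
b = Sxy/Sxx = -496.75/56.55875 = -8.782903
a = ȳ − b·x̄ = 45.5 − (-8.782903)·5.5375 = 94.135324
ŷ(6.0) = a + b·6.0 = 94.135324 + (-8.782903)·6 = 41.437907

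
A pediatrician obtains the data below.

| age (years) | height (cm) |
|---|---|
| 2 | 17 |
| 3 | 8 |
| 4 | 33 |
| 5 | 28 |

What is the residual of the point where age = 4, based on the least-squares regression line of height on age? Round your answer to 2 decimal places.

n = 4, Σx = 14, Σy = 86, Σxy = 330, Σx² = 54
Sxx = Σx² − (Σx)²/n = 54 − 49 = 5
Sxy = Σxy − (Σx)(Σy)/n = 330 − 301 = 29
b = Sxy/Sxx = 29/5 = 5.8
a = ȳ − b·x̄ = 21.5 − 5.8·3.5 = 1.2
ŷ(4) = 1.2 + 5.8·4 = 24.4
residual = y − ŷ = 33 − 24.4 = 8.6

8.60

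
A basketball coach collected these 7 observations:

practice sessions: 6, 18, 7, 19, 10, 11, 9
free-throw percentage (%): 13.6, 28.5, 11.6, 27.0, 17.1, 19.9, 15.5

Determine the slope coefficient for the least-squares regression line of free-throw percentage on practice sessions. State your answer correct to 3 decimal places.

n = 7, Σx = 80, Σy = 133.2, Σxy = 1718.2, Σx² = 1072
Sxx = Σx² − (Σx)²/n = 1072 − 914.285714 = 157.714286
Sxy = Σxy − (Σx)(Σy)/n = 1718.2 − 1522.285714 = 195.914286
b = Sxy/Sxx = 195.914286/157.714286 = 1.242210

1.242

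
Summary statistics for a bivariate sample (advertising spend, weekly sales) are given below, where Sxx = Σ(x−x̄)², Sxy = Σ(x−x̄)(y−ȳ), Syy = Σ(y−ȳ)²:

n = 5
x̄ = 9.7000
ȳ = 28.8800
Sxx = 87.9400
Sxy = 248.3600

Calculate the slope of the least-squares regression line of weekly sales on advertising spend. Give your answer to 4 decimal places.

2.8242

b = Sxy/Sxx = 248.36/87.94 = 2.824198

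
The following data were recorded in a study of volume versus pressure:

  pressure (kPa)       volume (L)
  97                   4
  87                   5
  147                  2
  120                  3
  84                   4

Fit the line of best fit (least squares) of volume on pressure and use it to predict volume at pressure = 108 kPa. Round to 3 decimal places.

3.560

n = 5, Σx = 535, Σy = 18, Σxy = 1813, Σx² = 60043
Sxx = Σx² − (Σx)²/n = 60043 − 57245 = 2798
Sxy = Σxy − (Σx)(Σy)/n = 1813 − 1926 = -113
b = Sxy/Sxx = -113/2798 = -0.040386
a = ȳ − b·x̄ = 3.6 − (-0.040386)·107 = 7.921301
ŷ(108) = a + b·108 = 7.921301 + (-0.040386)·108 = 3.559614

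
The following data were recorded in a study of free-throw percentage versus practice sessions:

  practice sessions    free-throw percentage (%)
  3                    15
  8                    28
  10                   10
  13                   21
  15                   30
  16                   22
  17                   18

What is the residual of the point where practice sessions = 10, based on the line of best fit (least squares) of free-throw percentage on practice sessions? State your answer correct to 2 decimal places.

-9.86

n = 7, Σx = 82, Σy = 144, Σxy = 1750, Σx² = 1112
Sxx = Σx² − (Σx)²/n = 1112 − 960.571429 = 151.428571
Sxy = Σxy − (Σx)(Σy)/n = 1750 − 1686.857143 = 63.142857
b = Sxy/Sxx = 63.142857/151.428571 = 0.416981
a = ȳ − b·x̄ = 20.571429 − 0.416981·11.714286 = 15.686792
ŷ(10) = 15.686792 + 0.416981·10 = 19.856604
residual = y − ŷ = 10 − 19.856604 = -9.856604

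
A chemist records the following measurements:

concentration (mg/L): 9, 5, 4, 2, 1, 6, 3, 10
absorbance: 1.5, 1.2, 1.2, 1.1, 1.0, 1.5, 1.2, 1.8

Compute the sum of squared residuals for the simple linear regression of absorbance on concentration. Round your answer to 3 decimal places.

n = 8, Σx = 40, Σy = 10.5, Σxy = 58.1, Σx² = 272, Σy² = 14.27
Sxx = Σx² − (Σx)²/n = 272 − 200 = 72
Sxy = Σxy − (Σx)(Σy)/n = 58.1 − 52.5 = 5.6
Syy = Σy² − (Σy)²/n = 14.27 − 13.78125 = 0.48875
b = Sxy/Sxx = 5.6/72 = 0.077778
SSE = Syy − b·Sxy = 0.48875 − 0.077778·5.6 = 0.053194

0.053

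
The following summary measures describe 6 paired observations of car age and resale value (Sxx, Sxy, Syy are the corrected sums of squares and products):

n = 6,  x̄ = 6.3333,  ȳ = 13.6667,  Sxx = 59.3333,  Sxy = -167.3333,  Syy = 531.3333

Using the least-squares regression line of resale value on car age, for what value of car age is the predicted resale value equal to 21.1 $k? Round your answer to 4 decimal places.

b = Sxy/Sxx = -167.3333/59.3333 = -2.820226
a = ȳ − b·x̄ = 13.6667 − (-2.820226)·6.3333 = 31.528036
Set a + b·x = 21.1: x = (21.1 − 31.528036) / (-2.820226) = 3.697589

3.6976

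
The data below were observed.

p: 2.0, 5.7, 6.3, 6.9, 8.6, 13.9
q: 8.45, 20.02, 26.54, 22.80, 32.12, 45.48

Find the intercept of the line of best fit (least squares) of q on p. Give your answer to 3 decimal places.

3.384

n = 6, Σx = 43.4, Σy = 155.41, Σxy = 1363.94, Σx² = 390.96
Sxx = Σx² − (Σx)²/n = 390.96 − 313.926667 = 77.033333
Sxy = Σxy − (Σx)(Σy)/n = 1363.94 − 1124.132333 = 239.807667
b = Sxy/Sxx = 239.807667/77.033333 = 3.113038
a = ȳ − b·x̄ = 25.901667 − 3.113038·7.233333 = 3.384028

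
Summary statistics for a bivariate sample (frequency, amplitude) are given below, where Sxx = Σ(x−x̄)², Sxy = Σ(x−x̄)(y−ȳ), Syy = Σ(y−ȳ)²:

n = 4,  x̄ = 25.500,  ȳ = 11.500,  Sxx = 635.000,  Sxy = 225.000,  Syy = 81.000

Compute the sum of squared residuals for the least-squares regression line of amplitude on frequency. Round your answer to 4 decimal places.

b = Sxy/Sxx = 225/635 = 0.354331
SSE = Syy − b·Sxy = 81 − 0.354331·225 = 1.275591

1.2756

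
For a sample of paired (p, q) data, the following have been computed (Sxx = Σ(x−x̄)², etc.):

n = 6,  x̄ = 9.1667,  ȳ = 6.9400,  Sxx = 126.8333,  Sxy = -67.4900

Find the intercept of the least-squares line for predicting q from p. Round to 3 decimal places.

11.818

b = Sxy/Sxx = -67.49/126.8333 = -0.532116
a = ȳ − b·x̄ = 6.94 − (-0.532116)·9.1667 = 11.817746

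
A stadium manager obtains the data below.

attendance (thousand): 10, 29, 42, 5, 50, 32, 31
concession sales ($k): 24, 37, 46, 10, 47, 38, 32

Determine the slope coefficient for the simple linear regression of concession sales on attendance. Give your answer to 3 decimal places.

0.771

n = 7, Σx = 199, Σy = 234, Σxy = 7853, Σx² = 7215
Sxx = Σx² − (Σx)²/n = 7215 − 5657.285714 = 1557.714286
Sxy = Σxy − (Σx)(Σy)/n = 7853 − 6652.285714 = 1200.714286
b = Sxy/Sxx = 1200.714286/1557.714286 = 0.770818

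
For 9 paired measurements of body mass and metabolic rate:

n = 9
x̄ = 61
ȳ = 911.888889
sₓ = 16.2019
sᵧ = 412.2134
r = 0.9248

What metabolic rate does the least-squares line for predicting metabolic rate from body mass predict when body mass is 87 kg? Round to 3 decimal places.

1523.644

b = r · sᵧ/sₓ = 0.9248 · 412.2134/16.2019 = 23.529028
a = ȳ − b·x̄ = 911.888889 − 23.529028·61 = -523.381795
ŷ(87) = a + b·87 = -523.381795 + 23.529028·87 = 1523.643607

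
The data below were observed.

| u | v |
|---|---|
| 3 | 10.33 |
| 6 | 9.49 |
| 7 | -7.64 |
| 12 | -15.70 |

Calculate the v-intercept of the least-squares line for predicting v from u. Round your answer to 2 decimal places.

20.67

n = 4, Σx = 28, Σy = -3.52, Σxy = -153.95, Σx² = 238
Sxx = Σx² − (Σx)²/n = 238 − 196 = 42
Sxy = Σxy − (Σx)(Σy)/n = -153.95 − (-24.64) = -129.31
b = Sxy/Sxx = -129.31/42 = -3.078810
a = ȳ − b·x̄ = -0.88 − (-3.078810)·7 = 20.671667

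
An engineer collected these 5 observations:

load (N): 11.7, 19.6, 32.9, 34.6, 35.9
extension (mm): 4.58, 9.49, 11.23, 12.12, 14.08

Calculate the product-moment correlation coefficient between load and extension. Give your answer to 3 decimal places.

n = 5, Σx = 134.7, Σy = 51.5, Σxy = 1533.881, Σx² = 4089.43, Σy² = 582.2902
Sxx = Σx² − (Σx)²/n = 4089.43 − 3628.818 = 460.612
Sxy = Σxy − (Σx)(Σy)/n = 1533.881 − 1387.41 = 146.471
Syy = Σy² − (Σy)²/n = 582.2902 − 530.45 = 51.8402
r = Sxy/√(Sxx·Syy) = 146.471/√(23878.218202) = 146.471/154.525785 = 0.947874

0.948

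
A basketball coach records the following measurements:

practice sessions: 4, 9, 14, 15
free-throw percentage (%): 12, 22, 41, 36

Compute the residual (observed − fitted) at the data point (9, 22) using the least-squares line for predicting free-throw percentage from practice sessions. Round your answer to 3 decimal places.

n = 4, Σx = 42, Σy = 111, Σxy = 1360, Σx² = 518
Sxx = Σx² − (Σx)²/n = 518 − 441 = 77
Sxy = Σxy − (Σx)(Σy)/n = 1360 − 1165.5 = 194.5
b = Sxy/Sxx = 194.5/77 = 2.525974
a = ȳ − b·x̄ = 27.75 − 2.525974·10.5 = 1.227273
ŷ(9) = 1.227273 + 2.525974·9 = 23.961039
residual = y − ŷ = 22 − 23.961039 = -1.961039

-1.961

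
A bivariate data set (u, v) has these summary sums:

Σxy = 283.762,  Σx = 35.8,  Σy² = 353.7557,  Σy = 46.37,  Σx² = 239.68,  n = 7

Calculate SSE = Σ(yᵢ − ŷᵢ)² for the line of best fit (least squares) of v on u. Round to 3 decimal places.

8.192

Sxx = Σx² − (Σx)²/n = 239.68 − 183.091429 = 56.588571
Sxy = Σxy − (Σx)(Σy)/n = 283.762 − 237.149429 = 46.612571
Syy = Σy² − (Σy)²/n = 353.7557 − 307.168129 = 46.587571
b = Sxy/Sxx = 46.612571/56.588571 = 0.823710
SSE = Syy − b·Sxy = 46.587571 − 0.823710·46.612571 = 8.192331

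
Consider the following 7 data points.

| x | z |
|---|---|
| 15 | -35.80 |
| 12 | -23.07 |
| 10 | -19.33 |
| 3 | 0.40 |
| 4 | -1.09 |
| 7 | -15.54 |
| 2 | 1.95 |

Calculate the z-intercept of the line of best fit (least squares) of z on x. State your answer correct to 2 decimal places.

n = 7, Σx = 53, Σy = -92.48, Σxy = -1115.18, Σx² = 547
Sxx = Σx² − (Σx)²/n = 547 − 401.285714 = 145.714286
Sxy = Σxy − (Σx)(Σy)/n = -1115.18 − (-700.205714) = -414.974286
b = Sxy/Sxx = -414.974286/145.714286 = -2.847863
a = ȳ − b·x̄ = -13.211429 − (-2.847863)·7.571429 = 8.350961

8.35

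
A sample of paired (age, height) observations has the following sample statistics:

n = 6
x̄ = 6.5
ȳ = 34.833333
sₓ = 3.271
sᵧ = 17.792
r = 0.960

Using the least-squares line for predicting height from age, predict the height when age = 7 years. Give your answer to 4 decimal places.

37.4442

b = r · sᵧ/sₓ = 0.96 · 17.792/3.271 = 5.221743
a = ȳ − b·x̄ = 34.833333 − 5.221743·6.5 = 0.892006
ŷ(7) = a + b·7 = 0.892006 + 5.221743·7 = 37.444204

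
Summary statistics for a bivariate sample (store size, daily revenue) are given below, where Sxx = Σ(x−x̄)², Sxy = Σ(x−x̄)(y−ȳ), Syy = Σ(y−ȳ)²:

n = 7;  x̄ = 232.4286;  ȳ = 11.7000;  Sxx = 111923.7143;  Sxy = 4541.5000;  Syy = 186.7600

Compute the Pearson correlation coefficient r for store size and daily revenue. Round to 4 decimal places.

0.9933

r = Sxy/√(Sxx·Syy) = 4541.5/√(20902872.882668) = 4541.5/4571.965976 = 0.993336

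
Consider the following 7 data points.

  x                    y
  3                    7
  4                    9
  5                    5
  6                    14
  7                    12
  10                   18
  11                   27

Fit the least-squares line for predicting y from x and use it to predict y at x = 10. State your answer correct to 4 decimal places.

20.9574

n = 7, Σx = 46, Σy = 92, Σxy = 727, Σx² = 356
Sxx = Σx² − (Σx)²/n = 356 − 302.285714 = 53.714286
Sxy = Σxy − (Σx)(Σy)/n = 727 − 604.571429 = 122.428571
b = Sxy/Sxx = 122.428571/53.714286 = 2.279255
a = ȳ − b·x̄ = 13.142857 − 2.279255·6.571429 = -1.835106
ŷ(10) = a + b·10 = -1.835106 + 2.279255·10 = 20.957447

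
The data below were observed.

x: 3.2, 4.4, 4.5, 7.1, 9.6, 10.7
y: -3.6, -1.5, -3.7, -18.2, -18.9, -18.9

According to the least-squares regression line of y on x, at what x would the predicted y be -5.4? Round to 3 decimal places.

4.493

n = 6, Σx = 39.5, Σy = -64.8, Σxy = -547.66, Σx² = 306.91
Sxx = Σx² − (Σx)²/n = 306.91 − 260.041667 = 46.868333
Sxy = Σxy − (Σx)(Σy)/n = -547.66 − (-426.6) = -121.06
b = Sxy/Sxx = -121.06/46.868333 = -2.582981
a = ȳ − b·x̄ = -10.8 − (-2.582981)·6.583333 = 6.204623
Set a + b·x = -5.4: x = (-5.4 − 6.204623) / (-2.582981) = 4.492725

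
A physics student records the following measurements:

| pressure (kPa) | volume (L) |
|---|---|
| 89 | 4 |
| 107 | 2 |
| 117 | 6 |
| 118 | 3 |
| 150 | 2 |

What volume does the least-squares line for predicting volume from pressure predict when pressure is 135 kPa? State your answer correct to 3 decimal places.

2.929

n = 5, Σx = 581, Σy = 17, Σxy = 1926, Σx² = 69483
Sxx = Σx² − (Σx)²/n = 69483 − 67512.2 = 1970.8
Sxy = Σxy − (Σx)(Σy)/n = 1926 − 1975.4 = -49.4
b = Sxy/Sxx = -49.4/1970.8 = -0.025066
a = ȳ − b·x̄ = 3.4 − (-0.025066)·116.2 = 6.312665
ŷ(135) = a + b·135 = 6.312665 + (-0.025066)·135 = 2.928760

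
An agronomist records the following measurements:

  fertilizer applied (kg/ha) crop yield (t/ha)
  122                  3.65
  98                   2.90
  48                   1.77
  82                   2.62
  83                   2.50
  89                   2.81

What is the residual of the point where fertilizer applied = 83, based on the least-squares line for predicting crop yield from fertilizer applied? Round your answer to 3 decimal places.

-0.108

n = 6, Σx = 522, Σy = 16.25, Σxy = 1486.89, Σx² = 48326
Sxx = Σx² − (Σx)²/n = 48326 − 45414 = 2912
Sxy = Σxy − (Σx)(Σy)/n = 1486.89 − 1413.75 = 73.14
b = Sxy/Sxx = 73.14/2912 = 0.025117
a = ȳ − b·x̄ = 2.708333 − 0.025117·87 = 0.523175
ŷ(83) = 0.523175 + 0.025117·83 = 2.607866
residual = y − ŷ = 2.50 − 2.607866 = -0.107866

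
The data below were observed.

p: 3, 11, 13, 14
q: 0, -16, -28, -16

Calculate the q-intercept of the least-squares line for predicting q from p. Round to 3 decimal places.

n = 4, Σx = 41, Σy = -60, Σxy = -764, Σx² = 495
Sxx = Σx² − (Σx)²/n = 495 − 420.25 = 74.75
Sxy = Σxy − (Σx)(Σy)/n = -764 − (-615) = -149
b = Sxy/Sxx = -149/74.75 = -1.993311
a = ȳ − b·x̄ = -15 − (-1.993311)·10.25 = 5.431438

5.431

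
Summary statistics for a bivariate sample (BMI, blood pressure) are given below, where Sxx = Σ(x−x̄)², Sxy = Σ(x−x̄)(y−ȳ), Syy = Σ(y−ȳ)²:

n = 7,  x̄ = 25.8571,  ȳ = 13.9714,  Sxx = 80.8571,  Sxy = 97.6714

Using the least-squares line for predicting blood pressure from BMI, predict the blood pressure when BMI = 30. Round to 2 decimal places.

b = Sxy/Sxx = 97.6714/80.8571 = 1.207951
a = ȳ − b·x̄ = 13.9714 − 1.207951·25.8571 = -17.262705
ŷ(30) = a + b·30 = -17.262705 + 1.207951·30 = 18.975819

18.98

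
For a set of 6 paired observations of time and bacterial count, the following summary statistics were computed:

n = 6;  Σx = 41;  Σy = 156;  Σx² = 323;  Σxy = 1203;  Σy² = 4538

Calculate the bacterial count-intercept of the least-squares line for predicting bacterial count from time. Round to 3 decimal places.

Sxx = Σx² − (Σx)²/n = 323 − 280.166667 = 42.833333
Sxy = Σxy − (Σx)(Σy)/n = 1203 − 1066 = 137
b = Sxy/Sxx = 137/42.833333 = 3.198444
a = ȳ − b·x̄ = 26 − 3.198444·6.833333 = 4.143969

4.144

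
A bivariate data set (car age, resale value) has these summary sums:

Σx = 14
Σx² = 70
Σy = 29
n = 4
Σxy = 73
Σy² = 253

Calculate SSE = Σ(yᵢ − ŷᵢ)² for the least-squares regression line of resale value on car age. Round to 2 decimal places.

4.07

Sxx = Σx² − (Σx)²/n = 70 − 49 = 21
Sxy = Σxy − (Σx)(Σy)/n = 73 − 101.5 = -28.5
Syy = Σy² − (Σy)²/n = 253 − 210.25 = 42.75
b = Sxy/Sxx = -28.5/21 = -1.357143
SSE = Syy − b·Sxy = 42.75 − (-1.357143)·(-28.5) = 4.071429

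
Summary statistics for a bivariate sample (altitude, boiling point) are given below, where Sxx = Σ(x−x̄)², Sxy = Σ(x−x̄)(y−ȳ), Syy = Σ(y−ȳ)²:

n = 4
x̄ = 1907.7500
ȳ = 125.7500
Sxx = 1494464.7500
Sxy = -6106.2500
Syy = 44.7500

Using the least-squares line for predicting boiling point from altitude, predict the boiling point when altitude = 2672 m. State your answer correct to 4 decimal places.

b = Sxy/Sxx = -6106.25/1494464.75 = -0.004086
a = ȳ − b·x̄ = 125.75 − (-0.004086)·1907.75 = 133.544897
ŷ(2672) = a + b·2672 = 133.544897 + (-0.004086)·2672 = 122.627342

122.6273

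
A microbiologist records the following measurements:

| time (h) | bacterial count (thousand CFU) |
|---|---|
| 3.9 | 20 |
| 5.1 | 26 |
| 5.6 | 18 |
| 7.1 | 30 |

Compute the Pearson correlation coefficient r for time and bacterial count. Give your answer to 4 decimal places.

0.6600

n = 4, Σx = 21.7, Σy = 94, Σxy = 524.4, Σx² = 122.99, Σy² = 2300
Sxx = Σx² − (Σx)²/n = 122.99 − 117.7225 = 5.2675
Sxy = Σxy − (Σx)(Σy)/n = 524.4 − 509.95 = 14.45
Syy = Σy² − (Σy)²/n = 2300 − 2209 = 91
r = Sxy/√(Sxx·Syy) = 14.45/√(479.3425) = 14.45/21.893892 = 0.660001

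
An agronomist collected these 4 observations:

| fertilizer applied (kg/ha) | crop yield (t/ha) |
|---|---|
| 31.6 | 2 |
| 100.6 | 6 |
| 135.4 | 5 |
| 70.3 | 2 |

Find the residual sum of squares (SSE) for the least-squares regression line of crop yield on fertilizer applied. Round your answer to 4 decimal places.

4.6803

n = 4, Σx = 337.9, Σy = 15, Σxy = 1484.4, Σx² = 34394.17, Σy² = 69
Sxx = Σx² − (Σx)²/n = 34394.17 − 28544.1025 = 5850.0675
Sxy = Σxy − (Σx)(Σy)/n = 1484.4 − 1267.125 = 217.275
Syy = Σy² − (Σy)²/n = 69 − 56.25 = 12.75
b = Sxy/Sxx = 217.275/5850.0675 = 0.037141
SSE = Syy − b·Sxy = 12.75 − 0.037141·217.275 = 4.680277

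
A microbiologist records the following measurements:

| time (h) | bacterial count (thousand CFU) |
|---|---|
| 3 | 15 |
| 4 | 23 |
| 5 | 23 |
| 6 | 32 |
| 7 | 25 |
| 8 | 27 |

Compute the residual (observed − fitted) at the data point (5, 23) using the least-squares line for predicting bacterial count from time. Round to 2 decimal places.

-0.10

n = 6, Σx = 33, Σy = 145, Σxy = 835, Σx² = 199
Sxx = Σx² − (Σx)²/n = 199 − 181.5 = 17.5
Sxy = Σxy − (Σx)(Σy)/n = 835 − 797.5 = 37.5
b = Sxy/Sxx = 37.5/17.5 = 2.142857
a = ȳ − b·x̄ = 24.166667 − 2.142857·5.5 = 12.380952
ŷ(5) = 12.380952 + 2.142857·5 = 23.095238
residual = y − ŷ = 23 − 23.095238 = -0.095238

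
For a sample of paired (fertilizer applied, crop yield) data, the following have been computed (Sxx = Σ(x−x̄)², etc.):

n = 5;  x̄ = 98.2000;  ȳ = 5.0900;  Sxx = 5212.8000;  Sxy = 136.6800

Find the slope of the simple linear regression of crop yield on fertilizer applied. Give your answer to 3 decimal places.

b = Sxy/Sxx = 136.68/5212.8 = 0.026220

0.026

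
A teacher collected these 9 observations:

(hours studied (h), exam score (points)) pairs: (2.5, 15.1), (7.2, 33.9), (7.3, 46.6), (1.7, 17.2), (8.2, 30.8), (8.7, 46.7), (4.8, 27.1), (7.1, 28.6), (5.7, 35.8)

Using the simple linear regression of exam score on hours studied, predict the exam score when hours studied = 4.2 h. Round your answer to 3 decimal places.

24.928

n = 9, Σx = 53.2, Σy = 281.8, Σxy = 1847.3, Σx² = 363.14
Sxx = Σx² − (Σx)²/n = 363.14 − 314.471111 = 48.668889
Sxy = Σxy − (Σx)(Σy)/n = 1847.3 − 1665.751111 = 181.548889
b = Sxy/Sxx = 181.548889/48.668889 = 3.730286
a = ȳ − b·x̄ = 31.311111 − 3.730286·5.911111 = 9.260974
ŷ(4.2) = a + b·4.2 = 9.260974 + 3.730286·4.2 = 24.928177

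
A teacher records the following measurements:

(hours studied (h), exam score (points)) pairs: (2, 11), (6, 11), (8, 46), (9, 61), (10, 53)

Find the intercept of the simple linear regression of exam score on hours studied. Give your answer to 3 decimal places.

-9.275

n = 5, Σx = 35, Σy = 182, Σxy = 1535, Σx² = 285
Sxx = Σx² − (Σx)²/n = 285 − 245 = 40
Sxy = Σxy − (Σx)(Σy)/n = 1535 − 1274 = 261
b = Sxy/Sxx = 261/40 = 6.525
a = ȳ − b·x̄ = 36.4 − 6.525·7 = -9.275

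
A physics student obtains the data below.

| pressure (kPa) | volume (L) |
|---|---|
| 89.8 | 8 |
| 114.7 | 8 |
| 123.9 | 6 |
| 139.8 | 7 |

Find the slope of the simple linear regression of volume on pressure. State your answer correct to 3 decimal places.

-0.028

n = 4, Σx = 468.2, Σy = 29, Σxy = 3358, Σx² = 56115.38
Sxx = Σx² − (Σx)²/n = 56115.38 − 54802.81 = 1312.57
Sxy = Σxy − (Σx)(Σy)/n = 3358 − 3394.45 = -36.45
b = Sxy/Sxx = -36.45/1312.57 = -0.027770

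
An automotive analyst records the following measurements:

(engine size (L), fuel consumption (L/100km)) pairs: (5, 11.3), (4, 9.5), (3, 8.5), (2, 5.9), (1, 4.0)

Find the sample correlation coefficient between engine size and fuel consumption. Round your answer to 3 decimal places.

n = 5, Σx = 15, Σy = 39.2, Σxy = 135.8, Σx² = 55, Σy² = 341
Sxx = Σx² − (Σx)²/n = 55 − 45 = 10
Sxy = Σxy − (Σx)(Σy)/n = 135.8 − 117.6 = 18.2
Syy = Σy² − (Σy)²/n = 341 − 307.328 = 33.672
r = Sxy/√(Sxx·Syy) = 18.2/√(336.72) = 18.2/18.349932 = 0.991829

0.992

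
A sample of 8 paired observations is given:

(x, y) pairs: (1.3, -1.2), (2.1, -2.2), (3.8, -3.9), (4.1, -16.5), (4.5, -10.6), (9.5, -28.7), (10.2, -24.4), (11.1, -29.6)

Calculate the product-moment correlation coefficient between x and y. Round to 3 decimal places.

n = 8, Σx = 46.6, Σy = -117.1, Σxy = -986.44, Σx² = 375.1, Σy² = 2701.31
Sxx = Σx² − (Σx)²/n = 375.1 − 271.445 = 103.655
Sxy = Σxy − (Σx)(Σy)/n = -986.44 − (-682.1075) = -304.3325
Syy = Σy² − (Σy)²/n = 2701.31 − 1714.05125 = 987.25875
r = Sxy/√(Sxx·Syy) = -304.3325/√(102334.305731) = -304.3325/319.897336 = -0.951344

-0.951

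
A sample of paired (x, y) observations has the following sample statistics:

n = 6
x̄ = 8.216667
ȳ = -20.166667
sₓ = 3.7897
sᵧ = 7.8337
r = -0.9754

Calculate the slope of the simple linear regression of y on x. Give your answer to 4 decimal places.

b = r · sᵧ/sₓ = -0.9754 · 7.8337/3.7897 = -2.016252

-2.0163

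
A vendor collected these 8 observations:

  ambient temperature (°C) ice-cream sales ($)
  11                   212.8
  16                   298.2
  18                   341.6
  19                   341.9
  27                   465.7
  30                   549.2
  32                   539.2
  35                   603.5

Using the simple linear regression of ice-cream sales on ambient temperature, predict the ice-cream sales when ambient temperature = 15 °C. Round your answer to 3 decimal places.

n = 8, Σx = 188, Σy = 3352.1, Σxy = 87183.7, Σx² = 4940
Sxx = Σx² − (Σx)²/n = 4940 − 4418 = 522
Sxy = Σxy − (Σx)(Σy)/n = 87183.7 − 78774.35 = 8409.35
b = Sxy/Sxx = 8409.35/522 = 16.109866
a = ȳ − b·x̄ = 419.0125 − 16.109866·23.5 = 40.430651
ŷ(15) = a + b·15 = 40.430651 + 16.109866·15 = 282.078640

282.079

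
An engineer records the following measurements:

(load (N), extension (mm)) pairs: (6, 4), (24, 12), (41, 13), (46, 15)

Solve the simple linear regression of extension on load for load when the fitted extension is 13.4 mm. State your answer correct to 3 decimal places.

38.799

n = 4, Σx = 117, Σy = 44, Σxy = 1535, Σx² = 4409
Sxx = Σx² − (Σx)²/n = 4409 − 3422.25 = 986.75
Sxy = Σxy − (Σx)(Σy)/n = 1535 − 1287 = 248
b = Sxy/Sxx = 248/986.75 = 0.251330
a = ȳ − b·x̄ = 11 − 0.251330·29.25 = 3.648594
Set a + b·x = 13.4: x = (13.4 − 3.648594) / 0.251330 = 38.799194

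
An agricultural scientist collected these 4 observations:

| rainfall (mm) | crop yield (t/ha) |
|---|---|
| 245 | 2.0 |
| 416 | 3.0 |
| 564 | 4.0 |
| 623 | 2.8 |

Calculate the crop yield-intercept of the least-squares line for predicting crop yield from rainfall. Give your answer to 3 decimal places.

n = 4, Σx = 1848, Σy = 11.8, Σxy = 5738.4, Σx² = 939306
Sxx = Σx² − (Σx)²/n = 939306 − 853776 = 85530
Sxy = Σxy − (Σx)(Σy)/n = 5738.4 − 5451.6 = 286.8
b = Sxy/Sxx = 286.8/85530 = 0.003353
a = ȳ − b·x̄ = 2.95 − 0.003353·462 = 1.400817

1.401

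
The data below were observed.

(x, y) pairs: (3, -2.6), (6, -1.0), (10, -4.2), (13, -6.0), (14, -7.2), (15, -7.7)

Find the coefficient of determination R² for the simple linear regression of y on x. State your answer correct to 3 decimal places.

n = 6, Σx = 61, Σy = -28.7, Σxy = -350.1, Σx² = 735, Σy² = 172.53
Sxx = Σx² − (Σx)²/n = 735 − 620.166667 = 114.833333
Sxy = Σxy − (Σx)(Σy)/n = -350.1 − (-291.783333) = -58.316667
Syy = Σy² − (Σy)²/n = 172.53 − 137.281667 = 35.248333
R² = Sxy²/(Sxx·Syy) = (-58.316667)²/(114.833333·35.248333) = 0.840193

0.840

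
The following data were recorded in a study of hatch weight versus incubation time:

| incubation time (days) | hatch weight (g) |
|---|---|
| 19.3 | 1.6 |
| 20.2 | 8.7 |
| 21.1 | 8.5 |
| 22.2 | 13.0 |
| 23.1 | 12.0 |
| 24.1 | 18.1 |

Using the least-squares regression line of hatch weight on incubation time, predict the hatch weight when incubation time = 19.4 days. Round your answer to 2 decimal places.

n = 6, Σx = 130, Σy = 61.9, Σxy = 1387.98, Σx² = 2833
Sxx = Σx² − (Σx)²/n = 2833 − 2816.666667 = 16.333333
Sxy = Σxy − (Σx)(Σy)/n = 1387.98 − 1341.166667 = 46.813333
b = Sxy/Sxx = 46.813333/16.333333 = 2.866122
a = ȳ − b·x̄ = 10.316667 − 2.866122·21.666667 = -51.782653
ŷ(19.4) = a + b·19.4 = -51.782653 + 2.866122·19.4 = 3.820122

3.82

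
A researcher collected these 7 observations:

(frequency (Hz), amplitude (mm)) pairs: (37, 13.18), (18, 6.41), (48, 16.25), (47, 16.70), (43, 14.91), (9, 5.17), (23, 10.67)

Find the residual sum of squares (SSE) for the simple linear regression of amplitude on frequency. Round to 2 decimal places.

n = 7, Σx = 225, Σy = 83.29, Σxy = 3101.01, Σx² = 8665, Σy² = 1120.6389
Sxx = Σx² − (Σx)²/n = 8665 − 7232.142857 = 1432.857143
Sxy = Σxy − (Σx)(Σy)/n = 3101.01 − 2677.178571 = 423.831429
Syy = Σy² − (Σy)²/n = 1120.6389 − 991.032014 = 129.606886
b = Sxy/Sxx = 423.831429/1432.857143 = 0.295795
SSE = Syy − b·Sxy = 129.606886 − 0.295795·423.831429 = 4.239831

4.24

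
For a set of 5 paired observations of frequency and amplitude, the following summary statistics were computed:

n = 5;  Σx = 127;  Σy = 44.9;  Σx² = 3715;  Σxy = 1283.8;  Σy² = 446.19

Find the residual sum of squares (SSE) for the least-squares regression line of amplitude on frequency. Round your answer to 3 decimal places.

0.988

Sxx = Σx² − (Σx)²/n = 3715 − 3225.8 = 489.2
Sxy = Σxy − (Σx)(Σy)/n = 1283.8 − 1140.46 = 143.34
Syy = Σy² − (Σy)²/n = 446.19 − 403.202 = 42.988
b = Sxy/Sxx = 143.34/489.2 = 0.293009
SSE = Syy − b·Sxy = 42.988 − 0.293009·143.34 = 0.988091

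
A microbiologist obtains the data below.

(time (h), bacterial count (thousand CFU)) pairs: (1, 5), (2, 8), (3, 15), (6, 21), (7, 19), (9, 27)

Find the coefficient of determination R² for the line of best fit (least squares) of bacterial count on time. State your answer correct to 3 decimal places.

n = 6, Σx = 28, Σy = 95, Σxy = 568, Σx² = 180, Σy² = 1845
Sxx = Σx² − (Σx)²/n = 180 − 130.666667 = 49.333333
Sxy = Σxy − (Σx)(Σy)/n = 568 − 443.333333 = 124.666667
Syy = Σy² − (Σy)²/n = 1845 − 1504.166667 = 340.833333
R² = Sxy²/(Sxx·Syy) = (124.666667)²/(49.333333·340.833333) = 0.924311

0.924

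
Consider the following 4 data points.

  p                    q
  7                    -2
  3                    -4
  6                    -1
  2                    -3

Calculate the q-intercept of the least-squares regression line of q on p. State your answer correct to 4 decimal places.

n = 4, Σx = 18, Σy = -10, Σxy = -38, Σx² = 98
Sxx = Σx² − (Σx)²/n = 98 − 81 = 17
Sxy = Σxy − (Σx)(Σy)/n = -38 − (-45) = 7
b = Sxy/Sxx = 7/17 = 0.411765
a = ȳ − b·x̄ = -2.5 − 0.411765·4.5 = -4.352941

-4.3529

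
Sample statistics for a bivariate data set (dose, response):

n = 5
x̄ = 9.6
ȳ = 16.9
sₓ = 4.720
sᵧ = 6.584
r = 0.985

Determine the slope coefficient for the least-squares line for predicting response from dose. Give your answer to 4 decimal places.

1.3740

b = r · sᵧ/sₓ = 0.985 · 6.584/4.72 = 1.373992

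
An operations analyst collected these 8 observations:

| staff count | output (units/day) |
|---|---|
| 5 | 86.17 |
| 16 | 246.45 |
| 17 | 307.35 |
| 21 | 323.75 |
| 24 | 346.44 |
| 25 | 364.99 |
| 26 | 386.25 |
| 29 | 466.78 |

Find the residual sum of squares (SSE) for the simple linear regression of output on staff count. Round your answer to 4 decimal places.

3314.8237

n = 8, Σx = 163, Σy = 2528.18, Σxy = 57416.18, Σx² = 3729, Σy² = 887751.961
Sxx = Σx² − (Σx)²/n = 3729 − 3321.125 = 407.875
Sxy = Σxy − (Σx)(Σy)/n = 57416.18 − 51511.6675 = 5904.5125
Syy = Σy² − (Σy)²/n = 887751.961 − 798961.76405 = 88790.19695
b = Sxy/Sxx = 5904.5125/407.875 = 14.476279
SSE = Syy − b·Sxy = 88790.19695 − 14.476279·5904.5125 = 3314.823704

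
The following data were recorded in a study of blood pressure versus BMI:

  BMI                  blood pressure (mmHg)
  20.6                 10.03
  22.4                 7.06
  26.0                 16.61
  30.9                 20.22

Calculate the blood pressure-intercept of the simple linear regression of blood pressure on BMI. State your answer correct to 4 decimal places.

n = 4, Σx = 99.9, Σy = 53.92, Σxy = 1421.42, Σx² = 2556.93
Sxx = Σx² − (Σx)²/n = 2556.93 − 2495.0025 = 61.9275
Sxy = Σxy − (Σx)(Σy)/n = 1421.42 − 1346.652 = 74.768
b = Sxy/Sxx = 74.768/61.9275 = 1.207347
a = ȳ − b·x̄ = 13.48 − 1.207347·24.975 = -16.673499

-16.6735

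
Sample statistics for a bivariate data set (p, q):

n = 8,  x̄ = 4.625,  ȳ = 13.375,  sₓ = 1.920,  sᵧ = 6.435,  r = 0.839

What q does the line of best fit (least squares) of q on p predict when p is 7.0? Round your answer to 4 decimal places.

b = r · sᵧ/sₓ = 0.839 · 6.435/1.92 = 2.811961
a = ȳ − b·x̄ = 13.375 − 2.811961·4.625 = 0.369681
ŷ(7.0) = a + b·7.0 = 0.369681 + 2.811961·7 = 20.053407

20.0534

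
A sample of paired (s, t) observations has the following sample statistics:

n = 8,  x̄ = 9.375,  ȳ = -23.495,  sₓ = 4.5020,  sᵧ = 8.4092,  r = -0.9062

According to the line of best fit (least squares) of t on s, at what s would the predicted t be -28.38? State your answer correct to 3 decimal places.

b = r · sᵧ/sₓ = -0.9062 · 8.4092/4.502 = -1.692674
a = ȳ − b·x̄ = -23.495 − (-1.692674)·9.375 = -7.626184
Set a + b·x = -28.38: x = (-28.38 − (-7.626184)) / (-1.692674) = 12.260967

12.261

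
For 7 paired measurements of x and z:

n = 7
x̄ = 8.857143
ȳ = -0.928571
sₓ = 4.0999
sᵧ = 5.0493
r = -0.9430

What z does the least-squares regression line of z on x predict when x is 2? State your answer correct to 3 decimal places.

7.035

b = r · sᵧ/sₓ = -0.943 · 5.0493/4.0999 = -1.161367
a = ȳ − b·x̄ = -0.928571 − (-1.161367)·8.857143 = 9.357825
ŷ(2) = a + b·2 = 9.357825 + (-1.161367)·2 = 7.035091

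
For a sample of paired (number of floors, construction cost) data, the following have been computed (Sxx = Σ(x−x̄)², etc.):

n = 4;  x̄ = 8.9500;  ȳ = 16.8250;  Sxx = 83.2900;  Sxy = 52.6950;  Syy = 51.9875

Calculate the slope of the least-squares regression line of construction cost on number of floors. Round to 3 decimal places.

0.633

b = Sxy/Sxx = 52.695/83.29 = 0.632669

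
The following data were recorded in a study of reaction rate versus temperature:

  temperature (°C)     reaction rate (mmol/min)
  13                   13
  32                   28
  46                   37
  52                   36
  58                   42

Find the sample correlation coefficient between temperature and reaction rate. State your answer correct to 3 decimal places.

0.984

n = 5, Σx = 201, Σy = 156, Σxy = 7075, Σx² = 9377, Σy² = 5382
Sxx = Σx² − (Σx)²/n = 9377 − 8080.2 = 1296.8
Sxy = Σxy − (Σx)(Σy)/n = 7075 − 6271.2 = 803.8
Syy = Σy² − (Σy)²/n = 5382 − 4867.2 = 514.8
r = Sxy/√(Sxx·Syy) = 803.8/√(667592.64) = 803.8/817.063425 = 0.983767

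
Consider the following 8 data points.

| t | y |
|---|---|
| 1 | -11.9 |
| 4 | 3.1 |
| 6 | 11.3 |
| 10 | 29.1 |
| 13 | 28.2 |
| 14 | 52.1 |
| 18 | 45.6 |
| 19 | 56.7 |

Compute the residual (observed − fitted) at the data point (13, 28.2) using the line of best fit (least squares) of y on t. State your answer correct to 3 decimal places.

-7.109

n = 8, Σx = 85, Σy = 214.2, Σxy = 3353.4, Σx² = 1203
Sxx = Σx² − (Σx)²/n = 1203 − 903.125 = 299.875
Sxy = Σxy − (Σx)(Σy)/n = 3353.4 − 2275.875 = 1077.525
b = Sxy/Sxx = 1077.525/299.875 = 3.593247
a = ȳ − b·x̄ = 26.775 − 3.593247·10.625 = -11.403251
ŷ(13) = -11.403251 + 3.593247·13 = 35.308962
residual = y − ŷ = 28.2 − 35.308962 = -7.108962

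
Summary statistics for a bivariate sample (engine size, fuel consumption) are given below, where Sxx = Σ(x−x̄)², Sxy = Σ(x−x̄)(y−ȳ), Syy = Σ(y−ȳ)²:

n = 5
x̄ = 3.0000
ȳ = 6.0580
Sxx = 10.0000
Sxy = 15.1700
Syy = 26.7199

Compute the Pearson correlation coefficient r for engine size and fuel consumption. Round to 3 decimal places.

r = Sxy/√(Sxx·Syy) = 15.17/√(267.199) = 15.17/16.346223 = 0.928043

0.928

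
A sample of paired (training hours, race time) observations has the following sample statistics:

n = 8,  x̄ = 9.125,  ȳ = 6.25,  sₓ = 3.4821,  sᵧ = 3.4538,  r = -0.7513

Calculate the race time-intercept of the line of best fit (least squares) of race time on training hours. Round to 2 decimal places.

13.05

b = r · sᵧ/sₓ = -0.7513 · 3.4538/3.4821 = -0.745194
a = ȳ − b·x̄ = 6.25 − (-0.745194)·9.125 = 13.049895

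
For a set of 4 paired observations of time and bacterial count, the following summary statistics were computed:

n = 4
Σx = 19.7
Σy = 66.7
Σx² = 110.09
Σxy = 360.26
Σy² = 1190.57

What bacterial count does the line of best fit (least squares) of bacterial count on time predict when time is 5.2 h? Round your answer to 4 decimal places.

17.3434

Sxx = Σx² − (Σx)²/n = 110.09 − 97.0225 = 13.0675
Sxy = Σxy − (Σx)(Σy)/n = 360.26 − 328.4975 = 31.7625
b = Sxy/Sxx = 31.7625/13.0675 = 2.430649
a = ȳ − b·x̄ = 16.675 − 2.430649·4.925 = 4.704056
ŷ(5.2) = a + b·5.2 = 4.704056 + 2.430649·5.2 = 17.343428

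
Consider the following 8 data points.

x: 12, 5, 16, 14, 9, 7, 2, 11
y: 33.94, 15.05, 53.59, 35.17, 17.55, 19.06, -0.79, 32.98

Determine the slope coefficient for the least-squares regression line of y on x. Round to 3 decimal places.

n = 8, Σx = 76, Σy = 206.55, Σxy = 2484.92, Σx² = 876
Sxx = Σx² − (Σx)²/n = 876 − 722 = 154
Sxy = Σxy − (Σx)(Σy)/n = 2484.92 − 1962.225 = 522.695
b = Sxy/Sxx = 522.695/154 = 3.394123

3.394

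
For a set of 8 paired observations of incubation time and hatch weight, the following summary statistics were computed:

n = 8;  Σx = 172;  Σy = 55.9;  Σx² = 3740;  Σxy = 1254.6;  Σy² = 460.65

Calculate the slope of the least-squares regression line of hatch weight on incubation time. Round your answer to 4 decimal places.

Sxx = Σx² − (Σx)²/n = 3740 − 3698 = 42
Sxy = Σxy − (Σx)(Σy)/n = 1254.6 − 1201.85 = 52.75
b = Sxy/Sxx = 52.75/42 = 1.255952

1.2560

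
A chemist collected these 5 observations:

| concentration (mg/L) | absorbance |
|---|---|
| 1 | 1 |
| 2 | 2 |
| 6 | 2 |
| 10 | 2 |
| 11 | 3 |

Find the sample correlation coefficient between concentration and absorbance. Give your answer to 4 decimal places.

n = 5, Σx = 30, Σy = 10, Σxy = 70, Σx² = 262, Σy² = 22
Sxx = Σx² − (Σx)²/n = 262 − 180 = 82
Sxy = Σxy − (Σx)(Σy)/n = 70 − 60 = 10
Syy = Σy² − (Σy)²/n = 22 − 20 = 2
r = Sxy/√(Sxx·Syy) = 10/√(164) = 10/12.806248 = 0.780869

0.7809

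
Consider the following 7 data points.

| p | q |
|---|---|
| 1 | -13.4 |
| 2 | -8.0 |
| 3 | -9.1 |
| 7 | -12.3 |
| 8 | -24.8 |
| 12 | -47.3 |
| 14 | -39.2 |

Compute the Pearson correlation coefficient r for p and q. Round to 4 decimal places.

n = 7, Σx = 47, Σy = -154.1, Σxy = -1457.6, Σx² = 467, Σy² = 4866.63
Sxx = Σx² − (Σx)²/n = 467 − 315.571429 = 151.428571
Sxy = Σxy − (Σx)(Σy)/n = -1457.6 − (-1034.671429) = -422.928571
Syy = Σy² − (Σy)²/n = 4866.63 − 3392.401429 = 1474.228571
r = Sxy/√(Sxx·Syy) = -422.928571/√(223240.326531) = -422.928571/472.483149 = -0.895119

-0.8951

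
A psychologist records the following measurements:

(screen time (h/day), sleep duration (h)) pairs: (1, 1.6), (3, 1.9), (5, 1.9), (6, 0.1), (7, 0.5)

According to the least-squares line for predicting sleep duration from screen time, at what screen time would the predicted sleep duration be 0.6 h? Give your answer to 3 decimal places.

6.931

n = 5, Σx = 22, Σy = 6, Σxy = 20.9, Σx² = 120
Sxx = Σx² − (Σx)²/n = 120 − 96.8 = 23.2
Sxy = Σxy − (Σx)(Σy)/n = 20.9 − 26.4 = -5.5
b = Sxy/Sxx = -5.5/23.2 = -0.237069
a = ȳ − b·x̄ = 1.2 − (-0.237069)·4.4 = 2.243103
Set a + b·x = 0.6: x = (0.6 − 2.243103) / (-0.237069) = 6.930909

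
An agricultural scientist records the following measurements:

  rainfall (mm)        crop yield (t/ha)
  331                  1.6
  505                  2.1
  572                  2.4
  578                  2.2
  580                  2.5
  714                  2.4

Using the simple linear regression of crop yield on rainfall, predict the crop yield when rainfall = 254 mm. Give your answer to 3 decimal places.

n = 6, Σx = 3280, Σy = 13.2, Σxy = 7398.1, Σx² = 1872050
Sxx = Σx² − (Σx)²/n = 1872050 − 1793066.666667 = 78983.333333
Sxy = Σxy − (Σx)(Σy)/n = 7398.1 − 7216 = 182.1
b = Sxy/Sxx = 182.1/78983.333333 = 0.002306
a = ȳ − b·x̄ = 2.2 − 0.002306·546.666667 = 0.939633
ŷ(254) = a + b·254 = 0.939633 + 0.002306·254 = 1.525242

1.525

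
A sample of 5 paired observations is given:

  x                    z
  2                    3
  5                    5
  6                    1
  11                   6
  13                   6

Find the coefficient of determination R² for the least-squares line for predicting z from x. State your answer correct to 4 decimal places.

n = 5, Σx = 37, Σy = 21, Σxy = 181, Σx² = 355, Σy² = 107
Sxx = Σx² − (Σx)²/n = 355 − 273.8 = 81.2
Sxy = Σxy − (Σx)(Σy)/n = 181 − 155.4 = 25.6
Syy = Σy² − (Σy)²/n = 107 − 88.2 = 18.8
R² = Sxy²/(Sxx·Syy) = (25.6)²/(81.2·18.8) = 0.429305

0.4293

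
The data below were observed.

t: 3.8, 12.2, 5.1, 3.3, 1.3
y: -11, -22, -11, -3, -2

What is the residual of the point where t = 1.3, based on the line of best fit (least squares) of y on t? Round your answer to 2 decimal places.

n = 5, Σx = 25.7, Σy = -49, Σxy = -378.8, Σx² = 201.87
Sxx = Σx² − (Σx)²/n = 201.87 − 132.098 = 69.772
Sxy = Σxy − (Σx)(Σy)/n = -378.8 − (-251.86) = -126.94
b = Sxy/Sxx = -126.94/69.772 = -1.819354
a = ȳ − b·x̄ = -9.8 − (-1.819354)·5.14 = -0.448518
ŷ(1.3) = -0.448518 + (-1.819354)·1.3 = -2.813679
residual = y − ŷ = -2 − (-2.813679) = 0.813679

0.81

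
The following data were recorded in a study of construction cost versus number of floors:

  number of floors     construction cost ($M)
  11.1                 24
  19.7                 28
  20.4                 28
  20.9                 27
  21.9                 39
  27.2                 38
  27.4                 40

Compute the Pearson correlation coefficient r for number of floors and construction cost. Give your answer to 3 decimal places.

n = 7, Σx = 148.6, Σy = 224, Σxy = 4937.2, Σx² = 3334.48, Σy² = 7438
Sxx = Σx² − (Σx)²/n = 3334.48 − 3154.565714 = 179.914286
Sxy = Σxy − (Σx)(Σy)/n = 4937.2 − 4755.2 = 182
Syy = Σy² − (Σy)²/n = 7438 − 7168 = 270
r = Sxy/√(Sxx·Syy) = 182/√(48576.857143) = 182/220.401582 = 0.825765

0.826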